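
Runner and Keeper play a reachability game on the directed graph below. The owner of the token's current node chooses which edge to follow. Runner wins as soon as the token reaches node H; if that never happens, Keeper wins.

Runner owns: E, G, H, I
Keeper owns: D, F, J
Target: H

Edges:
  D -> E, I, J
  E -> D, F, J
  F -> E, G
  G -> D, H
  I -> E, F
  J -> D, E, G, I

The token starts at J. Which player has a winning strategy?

Keeper

A0 = {H}
A1: add {G} — G (Runner) has G→H.
A2 = A1; e.g. D (Keeper) can still go to E. Fixed point.
J never enters the attractor, so Keeper can avoid the target forever.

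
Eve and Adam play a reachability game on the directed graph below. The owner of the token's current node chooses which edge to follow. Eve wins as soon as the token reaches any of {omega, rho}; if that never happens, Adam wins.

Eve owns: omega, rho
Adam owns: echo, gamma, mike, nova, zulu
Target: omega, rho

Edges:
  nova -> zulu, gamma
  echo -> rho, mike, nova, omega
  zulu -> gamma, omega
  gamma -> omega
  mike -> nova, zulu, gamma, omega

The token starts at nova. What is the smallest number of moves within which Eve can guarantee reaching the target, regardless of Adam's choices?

3

A0 = {omega, rho}
A1: add {gamma} — gamma (Adam): all of {omega} already in.
A2: add {zulu} — zulu (Adam): all of {gamma, omega} already in.
A3: add {nova} — nova (Adam): all of {zulu, gamma} already in.
nova enters the attractor at level 3, so Eve can force the target in 3 moves from there.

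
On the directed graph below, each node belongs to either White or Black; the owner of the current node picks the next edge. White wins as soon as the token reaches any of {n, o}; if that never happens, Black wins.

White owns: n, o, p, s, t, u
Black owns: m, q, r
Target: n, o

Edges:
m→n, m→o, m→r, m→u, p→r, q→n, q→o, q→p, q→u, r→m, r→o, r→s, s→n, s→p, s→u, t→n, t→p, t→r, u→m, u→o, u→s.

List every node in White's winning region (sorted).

A0 = {n, o}
A1: add {s, t, u} — s (White) has s→n; t (White) has t→n; u (White) has u→o.
A2 = A1; e.g. m (Black) can still go to r. Fixed point.
White's winning region = {n, o, s, t, u}.

n, o, s, t, u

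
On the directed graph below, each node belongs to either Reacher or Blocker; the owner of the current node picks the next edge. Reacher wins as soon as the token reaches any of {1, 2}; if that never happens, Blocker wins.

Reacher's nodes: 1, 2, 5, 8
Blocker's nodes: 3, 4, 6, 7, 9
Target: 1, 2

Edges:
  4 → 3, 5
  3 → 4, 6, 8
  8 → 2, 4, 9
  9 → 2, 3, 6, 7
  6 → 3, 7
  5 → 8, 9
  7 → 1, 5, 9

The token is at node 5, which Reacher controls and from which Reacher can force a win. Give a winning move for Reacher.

A0 = {1, 2}
A1: add {8} — 8 (Reacher) has 8→2.
A2: add {5} — 5 (Reacher) has 5→8.
A3 = A2; e.g. 3 (Blocker) can still go to 4. Fixed point.
From 5, successor 8 is in the attractor (rank 1); the other successor 9 is not.

8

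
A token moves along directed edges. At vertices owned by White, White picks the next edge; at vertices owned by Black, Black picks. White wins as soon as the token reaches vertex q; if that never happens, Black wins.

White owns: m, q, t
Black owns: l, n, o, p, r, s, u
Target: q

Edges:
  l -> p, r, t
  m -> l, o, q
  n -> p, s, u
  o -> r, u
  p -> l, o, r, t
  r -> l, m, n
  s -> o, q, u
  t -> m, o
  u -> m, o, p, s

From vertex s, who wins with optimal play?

A0 = {q}
A1: add {m} — m (White) has m→q.
A2: add {t} — t (White) has t→m.
A3 = A2; e.g. l (Black) can still go to p. Fixed point.
s never enters the attractor, so Black can avoid the target forever.

Black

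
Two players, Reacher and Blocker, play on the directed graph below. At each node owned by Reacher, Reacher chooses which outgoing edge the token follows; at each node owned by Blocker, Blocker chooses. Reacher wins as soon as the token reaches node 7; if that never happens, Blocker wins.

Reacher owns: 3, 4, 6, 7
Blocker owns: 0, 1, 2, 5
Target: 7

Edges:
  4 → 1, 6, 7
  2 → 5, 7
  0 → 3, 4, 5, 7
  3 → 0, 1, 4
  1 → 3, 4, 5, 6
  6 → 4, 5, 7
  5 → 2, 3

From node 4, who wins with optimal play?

A0 = {7}
A1: add {4, 6} — 4 (Reacher) has 4→7; 6 (Reacher) has 6→7.
4 ∈ A1, so Reacher can force the target.

Reacher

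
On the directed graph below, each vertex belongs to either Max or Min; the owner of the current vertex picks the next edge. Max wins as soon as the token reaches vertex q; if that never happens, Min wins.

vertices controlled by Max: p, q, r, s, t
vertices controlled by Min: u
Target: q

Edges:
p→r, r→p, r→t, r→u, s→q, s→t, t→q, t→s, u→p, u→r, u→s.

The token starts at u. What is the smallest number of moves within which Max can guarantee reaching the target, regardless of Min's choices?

4

A0 = {q}
A1: add {s, t} — s (Max) has s→q; t (Max) has t→q.
A2: add {r} — r (Max) has r→t.
A3: add {p} — p (Max) has p→r.
A4: add {u} — u (Min): all of {p, r, s} already in.
A4 = all vertices. Fixed point.
u enters the attractor at level 4, so Max can force the target in 4 moves from there.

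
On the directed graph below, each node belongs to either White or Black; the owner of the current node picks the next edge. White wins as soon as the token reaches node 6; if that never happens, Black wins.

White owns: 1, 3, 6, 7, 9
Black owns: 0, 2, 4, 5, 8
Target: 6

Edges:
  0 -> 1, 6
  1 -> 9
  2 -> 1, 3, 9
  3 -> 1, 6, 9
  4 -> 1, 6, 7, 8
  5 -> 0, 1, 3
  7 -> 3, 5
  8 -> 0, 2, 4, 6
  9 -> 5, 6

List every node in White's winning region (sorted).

0, 1, 2, 3, 5, 6, 7, 9

A0 = {6}
A1: add {3, 9} — 3 (White) has 3→6; 9 (White) has 9→6.
A2: add {1, 7} — 1 (White) has 1→9; 7 (White) has 7→3.
A3: add {0, 2} — 0 (Black): all of {1, 6} already in; 2 (Black): all of {1, 3, 9} already in.
A4: add {5} — 5 (Black): all of {0, 1, 3} already in.
A5 = A4; e.g. 4 (Black) can still go to 8. Fixed point.
White's winning region = {0, 1, 2, 3, 5, 6, 7, 9}.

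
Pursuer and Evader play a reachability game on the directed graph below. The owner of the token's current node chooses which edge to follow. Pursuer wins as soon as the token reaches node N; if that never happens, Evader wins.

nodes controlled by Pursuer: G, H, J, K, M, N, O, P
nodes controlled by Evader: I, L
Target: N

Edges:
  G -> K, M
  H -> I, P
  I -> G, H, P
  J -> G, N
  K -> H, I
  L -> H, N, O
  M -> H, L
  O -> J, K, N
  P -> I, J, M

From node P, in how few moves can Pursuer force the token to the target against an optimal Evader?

2

A0 = {N}
A1: add {J, O} — J (Pursuer) has J→N; O (Pursuer) has O→N.
A2: add {P} — P (Pursuer) has P→J.
P enters the attractor at level 2, so Pursuer can force the target in 2 moves from there.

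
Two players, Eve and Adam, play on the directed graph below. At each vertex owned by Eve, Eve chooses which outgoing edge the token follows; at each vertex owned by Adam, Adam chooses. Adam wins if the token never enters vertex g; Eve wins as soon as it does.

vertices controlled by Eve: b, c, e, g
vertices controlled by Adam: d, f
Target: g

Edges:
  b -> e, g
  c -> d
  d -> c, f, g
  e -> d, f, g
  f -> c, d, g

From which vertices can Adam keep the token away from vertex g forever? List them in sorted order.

c, d, f

A0 = {g}
A1: add {b, e} — b (Eve) has b→g; e (Eve) has e→g.
A2 = A1; e.g. c (Eve) has no edge into A1. Fixed point.
Eve's attractor = {b, e, g}; Adam avoids the target exactly from the complement.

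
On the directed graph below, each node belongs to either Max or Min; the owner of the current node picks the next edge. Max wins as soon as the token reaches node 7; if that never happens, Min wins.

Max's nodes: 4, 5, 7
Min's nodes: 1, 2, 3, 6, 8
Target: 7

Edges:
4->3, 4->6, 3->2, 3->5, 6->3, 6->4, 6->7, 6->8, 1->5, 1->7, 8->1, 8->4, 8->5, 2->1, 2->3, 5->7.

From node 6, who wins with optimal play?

Min

A0 = {7}
A1: add {5} — 5 (Max) has 5→7.
A2: add {1} — 1 (Min): all of {5, 7} already in.
A3 = A2; e.g. 2 (Min) can still go to 3. Fixed point.
6 never enters the attractor, so Min can avoid the target forever.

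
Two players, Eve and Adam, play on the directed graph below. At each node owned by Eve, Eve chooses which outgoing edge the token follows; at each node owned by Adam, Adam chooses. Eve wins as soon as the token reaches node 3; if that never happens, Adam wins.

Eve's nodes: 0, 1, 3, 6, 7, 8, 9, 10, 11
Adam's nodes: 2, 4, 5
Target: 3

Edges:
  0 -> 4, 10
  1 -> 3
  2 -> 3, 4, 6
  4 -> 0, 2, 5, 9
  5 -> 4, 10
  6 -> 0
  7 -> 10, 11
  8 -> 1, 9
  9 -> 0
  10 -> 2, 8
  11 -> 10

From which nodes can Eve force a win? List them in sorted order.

0, 1, 3, 6, 7, 8, 9, 10, 11

A0 = {3}
A1: add {1} — 1 (Eve) has 1→3.
A2: add {8} — 8 (Eve) has 8→1.
A3: add {10} — 10 (Eve) has 10→8.
A4: add {0, 7, 11} — 0 (Eve) has 0→10; 7 (Eve) has 7→10; 11 (Eve) has 11→10.
A5: add {6, 9} — 6 (Eve) has 6→0; 9 (Eve) has 9→0.
A6 = A5; e.g. 2 (Adam) can still go to 4. Fixed point.
Eve's winning region = {0, 1, 3, 6, 7, 8, 9, 10, 11}.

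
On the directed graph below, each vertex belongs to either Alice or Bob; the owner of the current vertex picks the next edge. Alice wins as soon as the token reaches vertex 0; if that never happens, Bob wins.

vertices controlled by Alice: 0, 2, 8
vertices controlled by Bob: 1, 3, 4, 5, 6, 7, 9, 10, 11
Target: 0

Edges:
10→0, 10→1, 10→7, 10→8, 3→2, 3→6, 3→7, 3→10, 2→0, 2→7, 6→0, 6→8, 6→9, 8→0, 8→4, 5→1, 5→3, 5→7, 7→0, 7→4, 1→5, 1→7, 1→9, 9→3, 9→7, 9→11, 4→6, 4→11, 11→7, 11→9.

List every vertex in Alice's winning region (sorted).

A0 = {0}
A1: add {2, 8} — 2 (Alice) has 2→0; 8 (Alice) has 8→0.
A2 = A1; e.g. 1 (Bob) can still go to 5. Fixed point.
Alice's winning region = {0, 2, 8}.

0, 2, 8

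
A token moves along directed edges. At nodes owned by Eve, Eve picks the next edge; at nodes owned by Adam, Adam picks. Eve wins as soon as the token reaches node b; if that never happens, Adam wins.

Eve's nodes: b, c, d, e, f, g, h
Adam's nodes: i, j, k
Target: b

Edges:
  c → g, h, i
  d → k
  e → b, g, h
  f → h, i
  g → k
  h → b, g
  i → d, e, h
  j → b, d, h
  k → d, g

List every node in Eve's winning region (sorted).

b, c, e, f, h

A0 = {b}
A1: add {e, h} — e (Eve) has e→b; h (Eve) has h→b.
A2: add {c, f} — c (Eve) has c→h; f (Eve) has f→h.
A3 = A2; e.g. d (Eve) has no edge into A2. Fixed point.
Eve's winning region = {b, c, e, f, h}.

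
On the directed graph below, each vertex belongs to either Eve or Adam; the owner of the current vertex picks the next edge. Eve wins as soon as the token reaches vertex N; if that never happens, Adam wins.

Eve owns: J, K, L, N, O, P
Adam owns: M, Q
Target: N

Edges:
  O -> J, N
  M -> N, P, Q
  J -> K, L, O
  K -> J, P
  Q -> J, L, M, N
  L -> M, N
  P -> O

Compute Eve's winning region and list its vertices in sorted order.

J, K, L, N, O, P

A0 = {N}
A1: add {L, O} — L (Eve) has L→N; O (Eve) has O→N.
A2: add {J, P} — J (Eve) has J→L; P (Eve) has P→O.
A3: add {K} — K (Eve) has K→J.
A4 = A3; e.g. M (Adam) can still go to Q. Fixed point.
Eve's winning region = {J, K, L, N, O, P}.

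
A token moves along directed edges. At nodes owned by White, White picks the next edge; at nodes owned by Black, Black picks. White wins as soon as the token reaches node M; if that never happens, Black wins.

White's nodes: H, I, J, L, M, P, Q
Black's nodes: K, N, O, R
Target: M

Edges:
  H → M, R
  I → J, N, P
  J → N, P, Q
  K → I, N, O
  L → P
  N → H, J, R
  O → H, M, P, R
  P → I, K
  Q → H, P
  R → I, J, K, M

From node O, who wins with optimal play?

Black

A0 = {M}
A1: add {H} — H (White) has H→M.
A2: add {Q} — Q (White) has Q→H.
A3: add {J} — J (White) has J→Q.
A4: add {I} — I (White) has I→J.
A5: add {P} — P (White) has P→I.
A6: add {L} — L (White) has L→P.
A7 = A6; e.g. K (Black) can still go to N. Fixed point.
O never enters the attractor, so Black can avoid the target forever.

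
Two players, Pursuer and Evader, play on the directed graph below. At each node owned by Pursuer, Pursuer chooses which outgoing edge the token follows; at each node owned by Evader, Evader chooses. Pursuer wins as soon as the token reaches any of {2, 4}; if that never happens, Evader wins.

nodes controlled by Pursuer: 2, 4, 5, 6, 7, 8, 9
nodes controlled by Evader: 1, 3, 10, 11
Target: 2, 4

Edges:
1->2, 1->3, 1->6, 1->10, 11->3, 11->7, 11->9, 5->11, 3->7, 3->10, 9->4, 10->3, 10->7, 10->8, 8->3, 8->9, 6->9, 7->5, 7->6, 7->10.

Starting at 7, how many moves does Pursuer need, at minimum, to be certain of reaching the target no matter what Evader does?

A0 = {2, 4}
A1: add {9} — 9 (Pursuer) has 9→4.
A2: add {6, 8} — 6 (Pursuer) has 6→9; 8 (Pursuer) has 8→9.
A3: add {7} — 7 (Pursuer) has 7→6.
A4 = A3; e.g. 1 (Evader) can still go to 3. Fixed point.
7 enters the attractor at level 3, so Pursuer can force the target in 3 moves from there.

3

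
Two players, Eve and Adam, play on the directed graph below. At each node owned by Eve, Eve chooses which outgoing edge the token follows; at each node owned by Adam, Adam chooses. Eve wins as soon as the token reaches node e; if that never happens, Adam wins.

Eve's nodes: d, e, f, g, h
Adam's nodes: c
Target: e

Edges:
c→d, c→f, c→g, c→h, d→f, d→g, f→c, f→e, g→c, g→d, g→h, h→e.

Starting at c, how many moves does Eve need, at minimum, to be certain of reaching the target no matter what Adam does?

A0 = {e}
A1: add {f, h} — f (Eve) has f→e; h (Eve) has h→e.
A2: add {d, g} — d (Eve) has d→f; g (Eve) has g→h.
A3: add {c} — c (Adam): all of {d, f, g, h} already in.
A3 = all vertices. Fixed point.
c enters the attractor at level 3, so Eve can force the target in 3 moves from there.

3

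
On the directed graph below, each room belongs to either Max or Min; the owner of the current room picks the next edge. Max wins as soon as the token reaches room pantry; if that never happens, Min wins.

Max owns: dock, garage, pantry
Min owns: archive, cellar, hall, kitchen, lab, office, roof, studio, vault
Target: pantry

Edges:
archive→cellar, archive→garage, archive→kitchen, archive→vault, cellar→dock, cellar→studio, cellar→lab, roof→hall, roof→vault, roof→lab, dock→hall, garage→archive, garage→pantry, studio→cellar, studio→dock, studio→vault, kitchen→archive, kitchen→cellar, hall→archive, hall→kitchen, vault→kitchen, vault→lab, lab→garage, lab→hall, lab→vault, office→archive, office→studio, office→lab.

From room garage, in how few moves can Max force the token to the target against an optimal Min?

A0 = {pantry}
A1: add {garage} — garage (Max) has garage→pantry.
A2 = A1; e.g. archive (Min) can still go to cellar. Fixed point.
garage enters the attractor at level 1, so Max can force the target in 1 move from there.

1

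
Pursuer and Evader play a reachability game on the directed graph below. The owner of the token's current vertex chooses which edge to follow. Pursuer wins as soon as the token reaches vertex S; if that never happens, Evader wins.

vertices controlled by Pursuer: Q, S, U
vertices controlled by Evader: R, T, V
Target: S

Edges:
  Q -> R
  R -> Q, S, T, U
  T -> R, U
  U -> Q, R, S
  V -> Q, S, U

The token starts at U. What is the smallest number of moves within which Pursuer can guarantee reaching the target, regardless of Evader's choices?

A0 = {S}
A1: add {U} — U (Pursuer) has U→S.
A2 = A1; e.g. Q (Pursuer) has no edge into A1. Fixed point.
U enters the attractor at level 1, so Pursuer can force the target in 1 move from there.

1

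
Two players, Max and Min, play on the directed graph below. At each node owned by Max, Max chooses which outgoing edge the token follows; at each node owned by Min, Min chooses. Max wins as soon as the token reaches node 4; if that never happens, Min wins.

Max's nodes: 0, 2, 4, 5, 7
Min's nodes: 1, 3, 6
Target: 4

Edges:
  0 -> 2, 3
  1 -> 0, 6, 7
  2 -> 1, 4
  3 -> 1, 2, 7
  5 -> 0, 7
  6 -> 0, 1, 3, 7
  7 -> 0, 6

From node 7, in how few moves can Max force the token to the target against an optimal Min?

3

A0 = {4}
A1: add {2} — 2 (Max) has 2→4.
A2: add {0} — 0 (Max) has 0→2.
A3: add {5, 7} — 5 (Max) has 5→0; 7 (Max) has 7→0.
A4 = A3; e.g. 1 (Min) can still go to 6. Fixed point.
7 enters the attractor at level 3, so Max can force the target in 3 moves from there.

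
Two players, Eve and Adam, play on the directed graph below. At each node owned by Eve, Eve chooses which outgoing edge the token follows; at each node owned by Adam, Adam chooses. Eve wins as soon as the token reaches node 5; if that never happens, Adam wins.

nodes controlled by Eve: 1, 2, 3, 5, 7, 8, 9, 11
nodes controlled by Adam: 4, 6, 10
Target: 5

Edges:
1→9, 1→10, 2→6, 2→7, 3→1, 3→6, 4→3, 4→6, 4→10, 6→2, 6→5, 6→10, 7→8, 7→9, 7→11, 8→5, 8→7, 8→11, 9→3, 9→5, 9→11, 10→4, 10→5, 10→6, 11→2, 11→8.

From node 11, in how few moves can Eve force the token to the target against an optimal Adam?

2

A0 = {5}
A1: add {8, 9} — 8 (Eve) has 8→5; 9 (Eve) has 9→5.
A2: add {1, 7, 11} — 1 (Eve) has 1→9; 7 (Eve) has 7→8; 11 (Eve) has 11→8.
11 enters the attractor at level 2, so Eve can force the target in 2 moves from there.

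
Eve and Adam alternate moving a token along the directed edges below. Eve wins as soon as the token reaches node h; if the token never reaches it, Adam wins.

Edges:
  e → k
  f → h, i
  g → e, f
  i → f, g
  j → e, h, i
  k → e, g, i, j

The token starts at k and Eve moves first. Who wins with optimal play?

Track states (vertex, player-to-move).
A0 = {(h,Eve), (h,Adam)}
A1: add {(f,Eve), (j,Eve)}.
A2 = A1; e.g. (e,Eve) stays out. (k,Eve) never enters ⇒ Adam avoids the target.

Adam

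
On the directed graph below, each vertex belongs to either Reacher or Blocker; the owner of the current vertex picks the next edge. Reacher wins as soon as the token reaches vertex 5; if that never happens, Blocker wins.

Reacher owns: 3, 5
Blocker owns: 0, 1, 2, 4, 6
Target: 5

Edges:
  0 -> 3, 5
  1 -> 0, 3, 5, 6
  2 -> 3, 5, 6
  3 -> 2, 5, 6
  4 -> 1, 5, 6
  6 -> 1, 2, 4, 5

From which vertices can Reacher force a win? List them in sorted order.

0, 3, 5

A0 = {5}
A1: add {3} — 3 (Reacher) has 3→5.
A2: add {0} — 0 (Blocker): all of {3, 5} already in.
A3 = A2; e.g. 1 (Blocker) can still go to 6. Fixed point.
Reacher's winning region = {0, 3, 5}.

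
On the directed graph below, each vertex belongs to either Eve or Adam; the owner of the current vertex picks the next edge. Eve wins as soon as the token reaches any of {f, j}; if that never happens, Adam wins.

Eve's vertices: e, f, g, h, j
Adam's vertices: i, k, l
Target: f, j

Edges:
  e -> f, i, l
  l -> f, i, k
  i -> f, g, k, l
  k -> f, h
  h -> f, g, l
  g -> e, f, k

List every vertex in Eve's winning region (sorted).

e, f, g, h, j, k

A0 = {f, j}
A1: add {e, g, h} — e (Eve) has e→f; g (Eve) has g→f; h (Eve) has h→f.
A2: add {k} — k (Adam): all of {f, h} already in.
A3 = A2; e.g. i (Adam) can still go to l. Fixed point.
Eve's winning region = {e, f, g, h, j, k}.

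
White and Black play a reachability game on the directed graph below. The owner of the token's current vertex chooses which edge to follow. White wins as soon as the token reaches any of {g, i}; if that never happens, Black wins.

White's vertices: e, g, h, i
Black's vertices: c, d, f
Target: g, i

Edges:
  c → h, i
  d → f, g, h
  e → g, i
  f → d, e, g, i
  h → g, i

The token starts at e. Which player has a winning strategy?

A0 = {g, i}
A1: add {e, h} — e (White) has e→g; h (White) has h→g.
e ∈ A1, so White can force the target.

White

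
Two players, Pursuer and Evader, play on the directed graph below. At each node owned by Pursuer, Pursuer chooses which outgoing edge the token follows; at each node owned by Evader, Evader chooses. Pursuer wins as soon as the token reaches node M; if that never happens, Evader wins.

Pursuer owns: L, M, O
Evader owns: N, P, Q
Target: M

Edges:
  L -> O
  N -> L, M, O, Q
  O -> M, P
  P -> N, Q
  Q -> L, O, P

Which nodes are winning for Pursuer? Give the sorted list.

L, M, O

A0 = {M}
A1: add {O} — O (Pursuer) has O→M.
A2: add {L} — L (Pursuer) has L→O.
A3 = A2; e.g. N (Evader) can still go to Q. Fixed point.
Pursuer's winning region = {L, M, O}.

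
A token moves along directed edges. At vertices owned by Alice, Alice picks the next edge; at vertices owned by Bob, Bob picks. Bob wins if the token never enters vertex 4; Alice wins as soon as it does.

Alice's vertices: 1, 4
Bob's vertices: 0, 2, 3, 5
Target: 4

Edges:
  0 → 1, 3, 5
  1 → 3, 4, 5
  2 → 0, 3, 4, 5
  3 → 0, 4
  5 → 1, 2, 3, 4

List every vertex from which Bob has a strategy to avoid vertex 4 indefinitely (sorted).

0, 2, 3, 5

A0 = {4}
A1: add {1} — 1 (Alice) has 1→4.
A2 = A1; e.g. 0 (Bob) can still go to 3. Fixed point.
Alice's attractor = {1, 4}; Bob avoids the target exactly from the complement.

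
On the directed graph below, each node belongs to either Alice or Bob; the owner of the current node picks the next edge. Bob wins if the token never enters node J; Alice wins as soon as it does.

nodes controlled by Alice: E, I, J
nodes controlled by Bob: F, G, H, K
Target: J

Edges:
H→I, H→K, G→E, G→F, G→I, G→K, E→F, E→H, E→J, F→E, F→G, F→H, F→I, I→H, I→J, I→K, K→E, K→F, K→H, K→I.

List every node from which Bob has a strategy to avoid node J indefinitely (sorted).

A0 = {J}
A1: add {E, I} — E (Alice) has E→J; I (Alice) has I→J.
A2 = A1; e.g. F (Bob) can still go to G. Fixed point.
Alice's attractor = {E, I, J}; Bob avoids the target exactly from the complement.

F, G, H, K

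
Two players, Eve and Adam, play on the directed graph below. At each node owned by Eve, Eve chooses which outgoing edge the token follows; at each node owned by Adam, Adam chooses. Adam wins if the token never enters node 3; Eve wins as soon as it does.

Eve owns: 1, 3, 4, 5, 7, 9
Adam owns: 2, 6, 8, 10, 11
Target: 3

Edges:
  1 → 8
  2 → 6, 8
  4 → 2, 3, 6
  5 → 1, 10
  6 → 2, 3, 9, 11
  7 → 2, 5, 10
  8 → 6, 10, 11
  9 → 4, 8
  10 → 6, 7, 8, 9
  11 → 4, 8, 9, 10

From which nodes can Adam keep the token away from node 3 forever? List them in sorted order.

1, 2, 5, 6, 7, 8, 10, 11

A0 = {3}
A1: add {4} — 4 (Eve) has 4→3.
A2: add {9} — 9 (Eve) has 9→4.
A3 = A2; e.g. 1 (Eve) has no edge into A2. Fixed point.
Eve's attractor = {3, 4, 9}; Adam avoids the target exactly from the complement.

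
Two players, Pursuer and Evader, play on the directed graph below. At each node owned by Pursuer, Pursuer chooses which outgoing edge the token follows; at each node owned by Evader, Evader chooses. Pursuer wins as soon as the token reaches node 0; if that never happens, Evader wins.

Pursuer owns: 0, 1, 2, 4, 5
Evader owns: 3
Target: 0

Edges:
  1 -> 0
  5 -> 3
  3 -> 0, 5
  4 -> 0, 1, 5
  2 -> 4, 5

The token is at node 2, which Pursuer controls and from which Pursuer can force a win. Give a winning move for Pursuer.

4

A0 = {0}
A1: add {1, 4} — 1 (Pursuer) has 1→0; 4 (Pursuer) has 4→0.
A2: add {2} — 2 (Pursuer) has 2→4.
A3 = A2; e.g. 3 (Evader) can still go to 5. Fixed point.
From 2, successor 4 is in the attractor (rank 1); the other successor 5 is not.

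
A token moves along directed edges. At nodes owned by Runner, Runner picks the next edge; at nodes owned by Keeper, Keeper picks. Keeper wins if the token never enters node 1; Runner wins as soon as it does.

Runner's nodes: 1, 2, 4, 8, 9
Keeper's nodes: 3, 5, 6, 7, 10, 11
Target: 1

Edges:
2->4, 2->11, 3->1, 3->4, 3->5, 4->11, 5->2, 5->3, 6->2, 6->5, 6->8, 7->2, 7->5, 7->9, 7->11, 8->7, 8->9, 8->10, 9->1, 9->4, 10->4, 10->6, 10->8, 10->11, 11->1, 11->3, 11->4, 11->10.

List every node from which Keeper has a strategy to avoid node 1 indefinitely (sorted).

2, 3, 4, 5, 6, 7, 10, 11

A0 = {1}
A1: add {9} — 9 (Runner) has 9→1.
A2: add {8} — 8 (Runner) has 8→9.
A3 = A2; e.g. 2 (Runner) has no edge into A2. Fixed point.
Runner's attractor = {1, 8, 9}; Keeper avoids the target exactly from the complement.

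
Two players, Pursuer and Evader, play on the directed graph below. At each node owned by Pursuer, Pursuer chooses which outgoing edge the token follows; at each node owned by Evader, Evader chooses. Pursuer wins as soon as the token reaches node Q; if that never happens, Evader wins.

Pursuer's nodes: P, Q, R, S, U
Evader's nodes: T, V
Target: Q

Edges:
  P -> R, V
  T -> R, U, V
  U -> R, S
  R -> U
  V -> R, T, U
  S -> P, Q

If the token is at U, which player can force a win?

Pursuer

A0 = {Q}
A1: add {S} — S (Pursuer) has S→Q.
A2: add {U} — U (Pursuer) has U→S.
U ∈ A2, so Pursuer can force the target.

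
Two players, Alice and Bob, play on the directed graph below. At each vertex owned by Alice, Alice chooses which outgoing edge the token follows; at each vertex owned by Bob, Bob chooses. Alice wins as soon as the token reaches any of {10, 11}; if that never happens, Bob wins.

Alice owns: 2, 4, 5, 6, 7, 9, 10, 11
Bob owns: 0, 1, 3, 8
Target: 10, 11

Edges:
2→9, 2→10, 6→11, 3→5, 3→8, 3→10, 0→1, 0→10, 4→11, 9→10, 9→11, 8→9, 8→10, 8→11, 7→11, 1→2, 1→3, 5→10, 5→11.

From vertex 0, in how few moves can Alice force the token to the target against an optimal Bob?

5

A0 = {10, 11}
A1: add {2, 4, 5, 6, 7, 9} — 2 (Alice) has 2→10; 4 (Alice) has 4→11; 5 (Alice) has 5→10; 6 (Alice) has 6→11; 7 (Alice) has 7→11; 9 (Alice) has 9→10.
A2: add {8} — 8 (Bob): all of {9, 10, 11} already in.
A3: add {3} — 3 (Bob): all of {5, 8, 10} already in.
A4: add {1} — 1 (Bob): all of {2, 3} already in.
A5: add {0} — 0 (Bob): all of {1, 10} already in.
A5 = all vertices. Fixed point.
0 enters the attractor at level 5, so Alice can force the target in 5 moves from there.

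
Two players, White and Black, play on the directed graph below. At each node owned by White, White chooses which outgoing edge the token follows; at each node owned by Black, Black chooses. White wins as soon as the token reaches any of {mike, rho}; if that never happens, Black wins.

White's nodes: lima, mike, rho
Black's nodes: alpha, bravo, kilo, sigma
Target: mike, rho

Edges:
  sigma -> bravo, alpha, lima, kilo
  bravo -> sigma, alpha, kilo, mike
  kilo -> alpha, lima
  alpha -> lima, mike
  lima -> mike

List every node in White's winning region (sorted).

A0 = {mike, rho}
A1: add {lima} — lima (White) has lima→mike.
A2: add {alpha} — alpha (Black): all of {lima, mike} already in.
A3: add {kilo} — kilo (Black): all of {alpha, lima} already in.
A4 = A3; e.g. bravo (Black) can still go to sigma. Fixed point.
White's winning region = {alpha, kilo, lima, mike, rho}.

alpha, kilo, lima, mike, rho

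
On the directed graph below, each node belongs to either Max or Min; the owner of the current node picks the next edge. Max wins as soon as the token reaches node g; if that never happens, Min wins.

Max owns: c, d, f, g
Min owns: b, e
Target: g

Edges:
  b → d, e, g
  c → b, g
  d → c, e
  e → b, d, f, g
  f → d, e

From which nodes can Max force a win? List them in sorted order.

c, d, f, g

A0 = {g}
A1: add {c} — c (Max) has c→g.
A2: add {d} — d (Max) has d→c.
A3: add {f} — f (Max) has f→d.
A4 = A3; e.g. b (Min) can still go to e. Fixed point.
Max's winning region = {c, d, f, g}.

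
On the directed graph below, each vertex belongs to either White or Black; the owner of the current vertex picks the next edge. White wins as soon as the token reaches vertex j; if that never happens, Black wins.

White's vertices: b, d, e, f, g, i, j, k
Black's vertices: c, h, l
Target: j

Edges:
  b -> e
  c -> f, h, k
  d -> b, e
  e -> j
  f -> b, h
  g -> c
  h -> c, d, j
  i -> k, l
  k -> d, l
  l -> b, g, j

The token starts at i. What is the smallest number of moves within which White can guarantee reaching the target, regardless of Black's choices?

A0 = {j}
A1: add {e} — e (White) has e→j.
A2: add {b, d} — b (White) has b→e; d (White) has d→e.
A3: add {f, k} — f (White) has f→b; k (White) has k→d.
A4: add {i} — i (White) has i→k.
A5 = A4; e.g. c (Black) can still go to h. Fixed point.
i enters the attractor at level 4, so White can force the target in 4 moves from there.

4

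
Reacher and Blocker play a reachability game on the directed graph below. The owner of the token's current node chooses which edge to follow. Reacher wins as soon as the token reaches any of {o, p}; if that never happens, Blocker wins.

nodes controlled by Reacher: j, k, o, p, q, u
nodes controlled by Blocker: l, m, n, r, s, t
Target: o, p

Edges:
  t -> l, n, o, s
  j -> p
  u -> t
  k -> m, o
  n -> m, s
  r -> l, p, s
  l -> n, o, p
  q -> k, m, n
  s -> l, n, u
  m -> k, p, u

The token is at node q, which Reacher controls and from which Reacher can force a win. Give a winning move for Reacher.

A0 = {o, p}
A1: add {j, k} — j (Reacher) has j→p; k (Reacher) has k→o.
A2: add {q} — q (Reacher) has q→k.
A3 = A2; e.g. l (Blocker) can still go to n. Fixed point.
From q, successor k is in the attractor (rank 1); the other successors m, n are not.

k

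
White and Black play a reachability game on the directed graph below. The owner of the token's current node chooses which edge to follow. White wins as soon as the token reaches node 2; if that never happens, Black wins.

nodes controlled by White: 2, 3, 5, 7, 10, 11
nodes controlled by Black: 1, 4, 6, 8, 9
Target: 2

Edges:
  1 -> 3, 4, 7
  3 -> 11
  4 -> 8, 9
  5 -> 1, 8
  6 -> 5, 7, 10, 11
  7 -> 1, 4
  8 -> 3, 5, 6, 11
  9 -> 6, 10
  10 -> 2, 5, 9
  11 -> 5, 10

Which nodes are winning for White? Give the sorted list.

2, 3, 10, 11

A0 = {2}
A1: add {10} — 10 (White) has 10→2.
A2: add {11} — 11 (White) has 11→10.
A3: add {3} — 3 (White) has 3→11.
A4 = A3; e.g. 1 (Black) can still go to 4. Fixed point.
White's winning region = {2, 3, 10, 11}.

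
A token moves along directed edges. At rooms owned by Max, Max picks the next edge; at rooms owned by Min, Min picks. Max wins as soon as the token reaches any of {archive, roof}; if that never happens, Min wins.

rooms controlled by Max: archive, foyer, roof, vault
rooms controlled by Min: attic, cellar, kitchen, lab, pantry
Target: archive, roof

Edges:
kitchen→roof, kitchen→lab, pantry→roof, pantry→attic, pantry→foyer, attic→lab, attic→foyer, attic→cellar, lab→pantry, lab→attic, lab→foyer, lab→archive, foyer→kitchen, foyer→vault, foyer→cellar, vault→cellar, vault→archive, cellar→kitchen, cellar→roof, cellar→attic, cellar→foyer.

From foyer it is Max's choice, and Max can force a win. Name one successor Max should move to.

vault

A0 = {archive, roof}
A1: add {vault} — vault (Max) has vault→archive.
A2: add {foyer} — foyer (Max) has foyer→vault.
A3 = A2; e.g. kitchen (Min) can still go to lab. Fixed point.
From foyer, successor vault is in the attractor (rank 1); the other successors cellar, kitchen are not.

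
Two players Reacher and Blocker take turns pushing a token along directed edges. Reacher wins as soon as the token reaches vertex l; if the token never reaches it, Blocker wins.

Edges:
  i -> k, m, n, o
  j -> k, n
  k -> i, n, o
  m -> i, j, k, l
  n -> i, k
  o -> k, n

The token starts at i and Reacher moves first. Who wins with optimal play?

Blocker

Track states (vertex, player-to-move).
A0 = {(l,Reacher), (l,Blocker)}
A1: add {(m,Reacher)}.
A2 = A1; e.g. (i,Reacher) stays out. (i,Reacher) never enters ⇒ Blocker avoids the target.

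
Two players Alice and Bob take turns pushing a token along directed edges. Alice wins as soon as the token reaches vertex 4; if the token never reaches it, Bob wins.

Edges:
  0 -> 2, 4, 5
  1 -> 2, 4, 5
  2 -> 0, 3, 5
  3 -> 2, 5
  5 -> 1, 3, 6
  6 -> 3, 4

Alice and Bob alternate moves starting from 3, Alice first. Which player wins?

Bob

Track states (vertex, player-to-move).
A0 = {(4,Alice), (4,Bob)}
A1: add {(0,Alice), (1,Alice), (6,Alice)}.
A2 = A1; e.g. (0,Bob) stays out. (3,Alice) never enters ⇒ Bob avoids the target.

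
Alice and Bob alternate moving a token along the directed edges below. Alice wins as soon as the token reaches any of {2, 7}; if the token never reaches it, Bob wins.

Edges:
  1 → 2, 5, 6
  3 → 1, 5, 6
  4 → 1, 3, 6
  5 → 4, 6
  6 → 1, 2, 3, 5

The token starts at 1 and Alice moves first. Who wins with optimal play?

Alice

Track states (vertex, player-to-move).
A0 = {(2,Alice), (2,Bob), (7,Alice), (7,Bob)}
A1: add {(1,Alice), (6,Alice)}.
(1,Alice) ∈ A1 ⇒ Alice forces the target.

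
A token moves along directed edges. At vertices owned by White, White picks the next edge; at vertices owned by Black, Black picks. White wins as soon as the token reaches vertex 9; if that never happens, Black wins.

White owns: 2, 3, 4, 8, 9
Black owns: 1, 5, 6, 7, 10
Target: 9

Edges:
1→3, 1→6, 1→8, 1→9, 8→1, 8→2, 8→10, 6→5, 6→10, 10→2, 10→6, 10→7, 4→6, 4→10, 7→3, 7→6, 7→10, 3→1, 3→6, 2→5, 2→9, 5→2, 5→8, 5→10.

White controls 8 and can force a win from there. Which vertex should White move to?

A0 = {9}
A1: add {2} — 2 (White) has 2→9.
A2: add {8} — 8 (White) has 8→2.
A3 = A2; e.g. 1 (Black) can still go to 3. Fixed point.
From 8, successor 2 is in the attractor (rank 1); the other successors 1, 10 are not.

2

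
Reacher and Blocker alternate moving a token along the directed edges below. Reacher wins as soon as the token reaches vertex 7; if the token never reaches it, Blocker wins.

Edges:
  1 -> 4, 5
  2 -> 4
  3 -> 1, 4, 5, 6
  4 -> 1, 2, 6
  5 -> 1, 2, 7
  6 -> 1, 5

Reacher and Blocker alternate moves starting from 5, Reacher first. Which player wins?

Track states (vertex, player-to-move).
A0 = {(7,Reacher), (7,Blocker)}
A1: add {(5,Reacher)}.
(5,Reacher) ∈ A1 ⇒ Reacher forces the target.

Reacher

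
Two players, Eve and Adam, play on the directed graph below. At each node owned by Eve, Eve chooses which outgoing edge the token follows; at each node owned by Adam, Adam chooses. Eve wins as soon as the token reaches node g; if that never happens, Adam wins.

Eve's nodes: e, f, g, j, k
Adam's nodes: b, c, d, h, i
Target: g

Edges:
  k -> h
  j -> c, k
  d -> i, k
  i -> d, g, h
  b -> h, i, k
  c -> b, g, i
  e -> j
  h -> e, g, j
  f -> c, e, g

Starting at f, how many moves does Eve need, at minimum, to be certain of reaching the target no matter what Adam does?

1

A0 = {g}
A1: add {f} — f (Eve) has f→g.
A2 = A1; e.g. b (Adam) can still go to h. Fixed point.
f enters the attractor at level 1, so Eve can force the target in 1 move from there.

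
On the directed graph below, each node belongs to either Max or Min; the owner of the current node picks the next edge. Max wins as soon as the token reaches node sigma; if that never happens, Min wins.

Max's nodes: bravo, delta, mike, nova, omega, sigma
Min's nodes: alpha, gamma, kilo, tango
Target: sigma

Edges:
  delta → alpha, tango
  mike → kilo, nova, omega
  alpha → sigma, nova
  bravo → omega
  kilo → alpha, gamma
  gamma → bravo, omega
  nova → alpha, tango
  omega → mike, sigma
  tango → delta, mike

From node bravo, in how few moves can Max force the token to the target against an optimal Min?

A0 = {sigma}
A1: add {omega} — omega (Max) has omega→sigma.
A2: add {bravo, mike} — mike (Max) has mike→omega; bravo (Max) has bravo→omega.
bravo enters the attractor at level 2, so Max can force the target in 2 moves from there.

2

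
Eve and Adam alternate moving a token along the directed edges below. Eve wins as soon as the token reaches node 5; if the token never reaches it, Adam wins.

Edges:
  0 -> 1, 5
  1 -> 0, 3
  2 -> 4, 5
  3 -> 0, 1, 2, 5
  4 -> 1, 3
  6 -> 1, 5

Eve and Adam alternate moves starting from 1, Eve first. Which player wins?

Adam

Track states (vertex, player-to-move).
A0 = {(5,Eve), (5,Adam)}
A1: add {(0,Eve), (2,Eve), (3,Eve), (6,Eve)}.
A2: add {(1,Adam)}.
A3: add {(4,Eve)}.
A4: add {(2,Adam)}.
A5 = A4; e.g. (0,Adam) stays out. (1,Eve) never enters ⇒ Adam avoids the target.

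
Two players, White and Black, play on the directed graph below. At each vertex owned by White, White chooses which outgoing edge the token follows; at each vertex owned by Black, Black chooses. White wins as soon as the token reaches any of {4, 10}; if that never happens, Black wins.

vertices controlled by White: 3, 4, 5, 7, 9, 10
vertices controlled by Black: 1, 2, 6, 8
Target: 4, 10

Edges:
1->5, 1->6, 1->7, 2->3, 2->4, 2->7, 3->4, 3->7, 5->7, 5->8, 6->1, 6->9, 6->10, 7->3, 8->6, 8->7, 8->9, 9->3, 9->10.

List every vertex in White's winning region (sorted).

2, 3, 4, 5, 7, 9, 10

A0 = {4, 10}
A1: add {3, 9} — 3 (White) has 3→4; 9 (White) has 9→10.
A2: add {7} — 7 (White) has 7→3.
A3: add {2, 5} — 2 (Black): all of {3, 4, 7} already in; 5 (White) has 5→7.
A4 = A3; e.g. 1 (Black) can still go to 6. Fixed point.
White's winning region = {2, 3, 4, 5, 7, 9, 10}.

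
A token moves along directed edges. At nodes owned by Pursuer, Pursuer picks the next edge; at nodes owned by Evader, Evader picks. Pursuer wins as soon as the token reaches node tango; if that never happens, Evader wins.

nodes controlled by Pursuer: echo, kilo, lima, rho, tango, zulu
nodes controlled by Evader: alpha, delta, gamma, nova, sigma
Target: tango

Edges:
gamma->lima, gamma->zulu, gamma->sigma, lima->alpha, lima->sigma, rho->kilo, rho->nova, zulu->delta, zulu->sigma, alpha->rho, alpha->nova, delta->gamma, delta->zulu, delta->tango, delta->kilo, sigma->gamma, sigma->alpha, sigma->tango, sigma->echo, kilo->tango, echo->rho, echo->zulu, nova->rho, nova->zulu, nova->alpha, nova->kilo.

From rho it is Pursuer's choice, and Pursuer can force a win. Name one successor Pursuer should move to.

kilo

A0 = {tango}
A1: add {kilo} — kilo (Pursuer) has kilo→tango.
A2: add {rho} — rho (Pursuer) has rho→kilo.
A3: add {echo} — echo (Pursuer) has echo→rho.
A4 = A3; e.g. gamma (Evader) can still go to lima. Fixed point.
From rho, successor kilo is in the attractor (rank 1); the other successor nova is not.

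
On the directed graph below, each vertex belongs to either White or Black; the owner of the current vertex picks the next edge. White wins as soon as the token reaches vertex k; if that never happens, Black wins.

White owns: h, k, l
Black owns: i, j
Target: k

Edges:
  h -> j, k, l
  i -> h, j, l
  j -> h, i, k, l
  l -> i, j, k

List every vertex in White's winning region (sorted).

h, k, l

A0 = {k}
A1: add {h, l} — h (White) has h→k; l (White) has l→k.
A2 = A1; e.g. i (Black) can still go to j. Fixed point.
White's winning region = {h, k, l}.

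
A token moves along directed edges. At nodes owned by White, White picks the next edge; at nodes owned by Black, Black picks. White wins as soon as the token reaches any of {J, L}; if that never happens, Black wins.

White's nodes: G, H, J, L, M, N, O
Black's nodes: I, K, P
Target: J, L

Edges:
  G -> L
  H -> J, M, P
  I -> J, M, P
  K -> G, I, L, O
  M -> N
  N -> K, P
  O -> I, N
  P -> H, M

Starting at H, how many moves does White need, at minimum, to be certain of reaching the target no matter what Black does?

A0 = {J, L}
A1: add {G, H} — G (White) has G→L; H (White) has H→J.
A2 = A1; e.g. I (Black) can still go to M. Fixed point.
H enters the attractor at level 1, so White can force the target in 1 move from there.

1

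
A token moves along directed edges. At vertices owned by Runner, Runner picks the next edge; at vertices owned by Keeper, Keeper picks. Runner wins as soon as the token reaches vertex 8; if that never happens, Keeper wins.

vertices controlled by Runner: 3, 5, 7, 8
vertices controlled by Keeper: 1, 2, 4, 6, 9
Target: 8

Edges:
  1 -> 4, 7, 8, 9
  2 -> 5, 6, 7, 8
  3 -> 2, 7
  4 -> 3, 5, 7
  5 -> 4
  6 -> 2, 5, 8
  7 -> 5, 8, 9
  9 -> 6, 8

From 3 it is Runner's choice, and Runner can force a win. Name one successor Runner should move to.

7

A0 = {8}
A1: add {7} — 7 (Runner) has 7→8.
A2: add {3} — 3 (Runner) has 3→7.
A3 = A2; e.g. 1 (Keeper) can still go to 4. Fixed point.
From 3, successor 7 is in the attractor (rank 1); the other successor 2 is not.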